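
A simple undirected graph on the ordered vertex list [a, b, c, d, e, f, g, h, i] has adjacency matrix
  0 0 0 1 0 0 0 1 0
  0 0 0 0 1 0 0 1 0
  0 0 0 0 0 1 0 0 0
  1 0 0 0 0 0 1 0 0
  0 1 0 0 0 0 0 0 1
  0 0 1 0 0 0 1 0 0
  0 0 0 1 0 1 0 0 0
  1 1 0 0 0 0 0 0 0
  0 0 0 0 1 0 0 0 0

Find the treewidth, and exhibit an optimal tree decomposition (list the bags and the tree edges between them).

Each bag holds 2 vertices, so the decomposition has width 1, which upper-bounds the treewidth. Any graph with an edge has treewidth ≥ 1, and G has the edge i–e. The upper and lower bounds meet at 1, so that is the treewidth.

Treewidth 1.
One such decomposition:
Bags: B1 = {e, i}  B2 = {b, e}  B3 = {b, h}  B4 = {a, h}  B5 = {a, d}  B6 = {d, g}  B7 = {f, g}  B8 = {c, f}
Tree: B1–B2, B2–B3, B3–B4, B4–B5, B5–B6, B6–B7, B7–B8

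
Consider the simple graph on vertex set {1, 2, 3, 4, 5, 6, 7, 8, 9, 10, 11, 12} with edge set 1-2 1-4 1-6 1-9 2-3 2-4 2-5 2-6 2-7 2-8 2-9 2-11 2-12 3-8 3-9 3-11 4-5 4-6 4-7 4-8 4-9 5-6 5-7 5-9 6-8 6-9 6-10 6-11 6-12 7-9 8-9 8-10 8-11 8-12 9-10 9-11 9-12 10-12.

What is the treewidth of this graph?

4

A width-4 tree decomposition is:
Bags: B1 = {2, 6, 8, 9, 11}  B2 = {2, 4, 6, 8, 9}  B3 = {2, 4, 5, 6, 9}  B4 = {1, 2, 4, 6, 9}  B5 = {2, 3, 8, 9, 11}  B6 = {2, 6, 8, 9, 12}  B7 = {6, 8, 9, 10, 12}  B8 = {2, 4, 5, 7, 9}
Tree: B1–B2, B2–B3, B2–B4, B1–B5, B2–B6, B6–B7, B3–B8
Every bag has size at most 5, so the width is 5 − 1 = 4 and tw(G) ≤ 4. Conversely, {2, 3, 8, 9, 11} is a clique of size 5, and the vertices of any clique must share a bag in every tree decomposition; so some bag has ≥ 5 vertices and tw(G) ≥ 4. Combining the bounds, tw(G) = 4.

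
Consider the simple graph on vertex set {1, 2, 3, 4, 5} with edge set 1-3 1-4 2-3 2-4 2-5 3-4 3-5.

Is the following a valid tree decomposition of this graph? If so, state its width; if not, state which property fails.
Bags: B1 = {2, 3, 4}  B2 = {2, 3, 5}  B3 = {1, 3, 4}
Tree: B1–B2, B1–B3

Every vertex of G appears in some bag (union = {1, 2, 3, 4, 5}); every edge is covered by a bag; and for each vertex v the set of bags containing v is connected in the bag tree. The decomposition is therefore valid. The largest bag has 3 vertices, so the width is 2.

Yes; width 2.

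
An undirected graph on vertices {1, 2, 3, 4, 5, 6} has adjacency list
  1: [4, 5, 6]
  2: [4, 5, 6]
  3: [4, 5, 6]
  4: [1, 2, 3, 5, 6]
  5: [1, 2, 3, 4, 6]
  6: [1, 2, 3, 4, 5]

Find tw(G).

A width-3 tree decomposition is:
Bags: B1 = {2, 4, 5, 6}  B2 = {3, 4, 5, 6}  B3 = {1, 4, 5, 6}
Tree: B1–B2, B2–B3
The largest bag has 4 vertices, giving width 3; this decomposition certifies tw(G) ≤ 3. On the other hand G contains the 4-clique {1, 4, 5, 6}. A clique must lie in a single bag of any decomposition, so no decomposition can have width below 3. Hence tw(G) = 3 exactly.

3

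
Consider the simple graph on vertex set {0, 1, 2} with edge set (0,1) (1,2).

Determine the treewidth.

1

A width-1 tree decomposition is:
Bags: B1 = {0, 1}  B2 = {1, 2}
Tree: B1–B2
The largest bag has 2 vertices, giving width 1; this decomposition certifies tw(G) ≤ 1. Any graph with an edge has treewidth ≥ 1, and G has the edge 0–1. The upper and lower bounds meet at 1, so that is the treewidth.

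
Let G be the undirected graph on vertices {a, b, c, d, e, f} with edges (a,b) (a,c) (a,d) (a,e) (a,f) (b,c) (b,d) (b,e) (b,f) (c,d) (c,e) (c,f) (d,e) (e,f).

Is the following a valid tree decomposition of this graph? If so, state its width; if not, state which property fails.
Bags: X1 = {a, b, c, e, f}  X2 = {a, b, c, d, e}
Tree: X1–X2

Vertex coverage: the bags together contain {a, b, c, d, e, f}, the full vertex set. Edge coverage: each edge of G has both endpoints in at least one bag. Running intersection: for every vertex, the bags containing it form a connected subtree. All three properties hold, so this is a valid tree decomposition of width max|bag| − 1 = 4, and hence tw(G) ≤ 4.

Yes; width 4.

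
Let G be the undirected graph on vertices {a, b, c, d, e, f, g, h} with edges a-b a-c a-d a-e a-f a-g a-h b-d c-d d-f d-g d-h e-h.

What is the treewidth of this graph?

2

A width-2 tree decomposition is:
Bags: B1 = {a, b, d}  B2 = {a, d, h}  B3 = {a, d, f}  B4 = {a, c, d}  B5 = {a, e, h}  B6 = {a, d, g}
Tree: B1–B2, B1–B3, B3–B4, B2–B5, B2–B6
Each bag holds 3 vertices, so the decomposition has width 2, which upper-bounds the treewidth. Conversely, {a, d, f} is a clique of size 3, and the vertices of any clique must share a bag in every tree decomposition; so some bag has ≥ 3 vertices and tw(G) ≥ 2. Therefore the treewidth is 2.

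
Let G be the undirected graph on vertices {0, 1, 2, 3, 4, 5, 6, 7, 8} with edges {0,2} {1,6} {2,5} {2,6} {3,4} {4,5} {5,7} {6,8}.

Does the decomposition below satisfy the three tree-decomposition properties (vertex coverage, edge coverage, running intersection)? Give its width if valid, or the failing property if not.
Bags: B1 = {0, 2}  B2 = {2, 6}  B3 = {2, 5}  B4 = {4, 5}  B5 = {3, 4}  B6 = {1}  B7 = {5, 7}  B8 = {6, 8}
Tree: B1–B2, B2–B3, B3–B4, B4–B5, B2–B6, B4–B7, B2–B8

A tree decomposition must satisfy three properties: every vertex lies in some bag; for every edge, both endpoints lie together in some bag; and for every vertex, the bags containing it form a connected subtree. Here edge (6,1) lies in no bag, so the decomposition is invalid.

No — edge (6,1) lies in no bag.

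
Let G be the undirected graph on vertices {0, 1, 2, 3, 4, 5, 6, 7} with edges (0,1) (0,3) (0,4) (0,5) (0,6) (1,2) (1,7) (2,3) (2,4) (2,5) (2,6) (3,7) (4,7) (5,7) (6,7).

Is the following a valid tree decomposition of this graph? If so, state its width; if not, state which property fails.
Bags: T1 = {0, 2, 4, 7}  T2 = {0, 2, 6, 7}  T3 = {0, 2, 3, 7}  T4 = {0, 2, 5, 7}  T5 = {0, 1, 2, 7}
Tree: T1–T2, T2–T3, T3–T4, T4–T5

Yes; width 3.

Every vertex of G appears in some bag (union = {0, 1, 2, 3, 4, 5, 6, 7}); every edge is covered by a bag; and for each vertex v the set of bags containing v is connected in the bag tree. The decomposition is therefore valid. The largest bag has 4 vertices, so the width is 3.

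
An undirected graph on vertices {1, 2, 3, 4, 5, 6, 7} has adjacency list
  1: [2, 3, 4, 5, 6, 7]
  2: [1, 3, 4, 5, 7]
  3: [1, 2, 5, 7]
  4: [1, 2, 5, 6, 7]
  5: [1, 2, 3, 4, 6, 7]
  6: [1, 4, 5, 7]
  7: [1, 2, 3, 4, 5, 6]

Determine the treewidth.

A width-4 tree decomposition is:
Bags: B1 = {1, 2, 4, 5, 7}  B2 = {1, 4, 5, 6, 7}  B3 = {1, 2, 3, 5, 7}
Tree: B1–B2, B1–B3
Each bag holds 5 vertices, so the decomposition has width 4, which upper-bounds the treewidth. Conversely, {1, 2, 3, 5, 7} is a clique of size 5, and the vertices of any clique must share a bag in every tree decomposition; so some bag has ≥ 5 vertices and tw(G) ≥ 4. Combining the bounds, tw(G) = 4.

4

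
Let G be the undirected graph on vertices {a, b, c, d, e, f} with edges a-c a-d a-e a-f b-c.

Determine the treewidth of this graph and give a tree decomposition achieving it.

The largest bag has 2 vertices, giving width 1; this decomposition certifies tw(G) ≤ 1. G has an edge, so its treewidth is at least 1. Hence tw(G) = 1 exactly.

Treewidth 1.
One optimal decomposition is:
Bags: B1 = {a, c}  B2 = {b, c}  B3 = {a, e}  B4 = {a, d}  B5 = {a, f}
Tree: B1–B2, B1–B3, B3–B4, B3–B5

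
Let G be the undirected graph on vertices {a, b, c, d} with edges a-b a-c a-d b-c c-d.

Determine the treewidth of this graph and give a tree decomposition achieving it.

Every bag has size at most 3, so the width is 3 − 1 = 2 and tw(G) ≤ 2. For the lower bound, the 3 vertices {a, c, d} are pairwise adjacent, and any tree decomposition puts a clique entirely inside one bag — forcing width ≥ 2. Therefore the treewidth is 2.

Treewidth 2.
One optimal decomposition is:
Bags: B1 = {a, c, d}  B2 = {a, b, c}
Tree: B1–B2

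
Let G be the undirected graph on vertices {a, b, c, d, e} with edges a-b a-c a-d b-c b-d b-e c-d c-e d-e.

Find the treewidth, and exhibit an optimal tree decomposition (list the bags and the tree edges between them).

Treewidth 3.
Bags: B1 = {b, c, d, e}  B2 = {a, b, c, d}
Tree: B1–B2

The largest bag has 4 vertices, giving width 3; this decomposition certifies tw(G) ≤ 3. On the other hand G contains the 4-clique {b, c, d, e}. A clique must lie in a single bag of any decomposition, so no decomposition can have width below 3. The upper and lower bounds meet at 3, so that is the treewidth.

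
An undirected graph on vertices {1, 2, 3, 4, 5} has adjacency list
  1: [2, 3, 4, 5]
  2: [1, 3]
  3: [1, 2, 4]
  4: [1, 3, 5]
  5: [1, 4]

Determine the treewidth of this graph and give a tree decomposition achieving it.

Every bag has size at most 3, so the width is 3 − 1 = 2 and tw(G) ≤ 2. Conversely, {1, 2, 3} is a clique of size 3, and the vertices of any clique must share a bag in every tree decomposition; so some bag has ≥ 3 vertices and tw(G) ≥ 2. The upper and lower bounds meet at 2, so that is the treewidth.

Treewidth 2.
Bags: B1 = {1, 3, 4}  B2 = {1, 2, 3}  B3 = {1, 4, 5}
Tree: B1–B2, B1–B3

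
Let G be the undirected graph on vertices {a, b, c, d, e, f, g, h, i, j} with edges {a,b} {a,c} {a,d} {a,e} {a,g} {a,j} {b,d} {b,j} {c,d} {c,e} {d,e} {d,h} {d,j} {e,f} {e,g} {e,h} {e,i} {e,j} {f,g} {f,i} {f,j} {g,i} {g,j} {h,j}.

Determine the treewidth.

A width-3 tree decomposition is:
Bags: B1 = {a, b, d, j}  B2 = {a, d, e, j}  B3 = {a, c, d, e}  B4 = {a, e, g, j}  B5 = {e, f, g, j}  B6 = {d, e, h, j}  B7 = {e, f, g, i}
Tree: B1–B2, B2–B3, B2–B4, B4–B5, B2–B6, B5–B7
Each bag holds 4 vertices, so the decomposition has width 3, which upper-bounds the treewidth. For the lower bound, the 4 vertices {d, e, h, j} are pairwise adjacent, and any tree decomposition puts a clique entirely inside one bag — forcing width ≥ 3. Hence tw(G) = 3 exactly.

3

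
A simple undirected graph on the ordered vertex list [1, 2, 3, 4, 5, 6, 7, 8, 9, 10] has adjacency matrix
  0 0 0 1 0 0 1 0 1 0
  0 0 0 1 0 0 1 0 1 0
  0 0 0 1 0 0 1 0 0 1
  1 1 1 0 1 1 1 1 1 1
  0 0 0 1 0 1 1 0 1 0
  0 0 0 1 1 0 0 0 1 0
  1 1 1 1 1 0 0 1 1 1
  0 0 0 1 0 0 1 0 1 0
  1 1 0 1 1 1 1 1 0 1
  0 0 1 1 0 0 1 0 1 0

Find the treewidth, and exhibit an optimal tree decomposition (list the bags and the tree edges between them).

The largest bag has 4 vertices, giving width 3; this decomposition certifies tw(G) ≤ 3. Conversely, {4, 5, 6, 9} is a clique of size 4, and the vertices of any clique must share a bag in every tree decomposition; so some bag has ≥ 4 vertices and tw(G) ≥ 3. Therefore the treewidth is 3.

Treewidth 3.
Bags: B1 = {1, 4, 7, 9}  B2 = {4, 5, 7, 9}  B3 = {4, 7, 9, 10}  B4 = {3, 4, 7, 10}  B5 = {2, 4, 7, 9}  B6 = {4, 5, 6, 9}  B7 = {4, 7, 8, 9}
Tree: B1–B2, B1–B3, B3–B4, B3–B5, B2–B6, B1–B7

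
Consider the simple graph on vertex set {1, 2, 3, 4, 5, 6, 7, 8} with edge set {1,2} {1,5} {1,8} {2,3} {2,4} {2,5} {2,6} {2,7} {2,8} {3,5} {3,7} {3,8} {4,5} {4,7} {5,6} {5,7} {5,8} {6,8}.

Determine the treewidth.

A width-3 tree decomposition is:
Bags: B1 = {1, 2, 5, 8}  B2 = {2, 5, 6, 8}  B3 = {2, 3, 5, 8}  B4 = {2, 3, 5, 7}  B5 = {2, 4, 5, 7}
Tree: B1–B2, B1–B3, B3–B4, B4–B5
Each bag holds 4 vertices, so the decomposition has width 3, which upper-bounds the treewidth. For the lower bound, the 4 vertices {1, 2, 5, 8} are pairwise adjacent, and any tree decomposition puts a clique entirely inside one bag — forcing width ≥ 3. Combining the bounds, tw(G) = 3.

3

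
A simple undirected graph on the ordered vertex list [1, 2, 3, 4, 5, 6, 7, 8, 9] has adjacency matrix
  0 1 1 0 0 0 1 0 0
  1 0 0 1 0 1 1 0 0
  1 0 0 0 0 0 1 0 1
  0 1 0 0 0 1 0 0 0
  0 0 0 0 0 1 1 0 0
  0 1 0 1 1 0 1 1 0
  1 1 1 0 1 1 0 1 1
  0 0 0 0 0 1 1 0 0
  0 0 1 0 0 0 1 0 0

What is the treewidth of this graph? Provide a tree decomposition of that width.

Each bag holds 3 vertices, so the decomposition has width 2, which upper-bounds the treewidth. On the other hand G contains the 3-clique {2, 4, 6}. A clique must lie in a single bag of any decomposition, so no decomposition can have width below 2. Hence tw(G) = 2 exactly.

Treewidth 2.
Bags: B1 = {1, 2, 7}  B2 = {2, 6, 7}  B3 = {2, 4, 6}  B4 = {1, 3, 7}  B5 = {6, 7, 8}  B6 = {5, 6, 7}  B7 = {3, 7, 9}
Tree: B1–B2, B2–B3, B1–B4, B2–B5, B2–B6, B4–B7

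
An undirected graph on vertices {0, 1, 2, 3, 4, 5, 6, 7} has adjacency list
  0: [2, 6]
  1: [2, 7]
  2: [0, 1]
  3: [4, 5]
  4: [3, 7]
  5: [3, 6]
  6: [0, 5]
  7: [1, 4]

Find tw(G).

2

A width-2 tree decomposition is:
Bags: B1 = {1, 4, 7}  B2 = {1, 3, 4}  B3 = {1, 3, 5}  B4 = {1, 5, 6}  B5 = {0, 1, 6}  B6 = {0, 1, 2}
Tree: B1–B2, B2–B3, B3–B4, B4–B5, B5–B6
Every bag has size at most 3, so the width is 3 − 1 = 2 and tw(G) ≤ 2. Since 1–7–4–3–5–6–0–2–1 is a cycle in G, G is not acyclic. Forests are exactly the graphs of treewidth ≤ 1, so tw(G) ≥ 2. Combining the bounds, tw(G) = 2.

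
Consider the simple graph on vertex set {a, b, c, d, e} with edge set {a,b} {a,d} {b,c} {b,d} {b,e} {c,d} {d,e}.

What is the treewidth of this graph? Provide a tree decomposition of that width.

Treewidth 2.
One optimal decomposition is:
Bags: B1 = {b, d, e}  B2 = {b, c, d}  B3 = {a, b, d}
Tree: B1–B2, B1–B3

Every bag has size at most 3, so the width is 3 − 1 = 2 and tw(G) ≤ 2. On the other hand G contains the 3-clique {b, d, e}. A clique must lie in a single bag of any decomposition, so no decomposition can have width below 2. The upper and lower bounds meet at 2, so that is the treewidth.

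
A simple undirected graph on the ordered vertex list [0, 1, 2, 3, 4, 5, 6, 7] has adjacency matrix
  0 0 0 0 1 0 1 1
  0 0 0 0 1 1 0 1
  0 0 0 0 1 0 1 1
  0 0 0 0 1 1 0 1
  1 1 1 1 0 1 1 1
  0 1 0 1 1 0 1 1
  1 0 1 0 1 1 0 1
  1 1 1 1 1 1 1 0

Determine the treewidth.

A width-3 tree decomposition is:
Bags: B1 = {1, 4, 5, 7}  B2 = {3, 4, 5, 7}  B3 = {4, 5, 6, 7}  B4 = {2, 4, 6, 7}  B5 = {0, 4, 6, 7}
Tree: B1–B2, B2–B3, B3–B4, B4–B5
The largest bag has 4 vertices, giving width 3; this decomposition certifies tw(G) ≤ 3. On the other hand G contains the 4-clique {0, 4, 6, 7}. A clique must lie in a single bag of any decomposition, so no decomposition can have width below 3. Hence tw(G) = 3 exactly.

3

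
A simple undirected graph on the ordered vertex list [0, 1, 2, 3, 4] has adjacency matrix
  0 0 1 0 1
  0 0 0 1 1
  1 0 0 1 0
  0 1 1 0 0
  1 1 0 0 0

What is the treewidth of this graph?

A width-2 tree decomposition is:
Bags: B1 = {0, 2, 4}  B2 = {2, 3, 4}  B3 = {1, 3, 4}
Tree: B1–B2, B2–B3
The largest bag has 3 vertices, giving width 2; this decomposition certifies tw(G) ≤ 2. Since 4–0–2–3–1–4 is a cycle in G, G is not acyclic. Forests are exactly the graphs of treewidth ≤ 1, so tw(G) ≥ 2. Therefore the treewidth is 2.

2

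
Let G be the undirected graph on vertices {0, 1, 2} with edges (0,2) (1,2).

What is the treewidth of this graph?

A width-1 tree decomposition is:
Bags: B1 = {1, 2}  B2 = {0, 2}
Tree: B1–B2
Each bag holds 2 vertices, so the decomposition has width 1, which upper-bounds the treewidth. Any graph with an edge has treewidth ≥ 1, and G has the edge 1–2. Hence tw(G) = 1 exactly.

1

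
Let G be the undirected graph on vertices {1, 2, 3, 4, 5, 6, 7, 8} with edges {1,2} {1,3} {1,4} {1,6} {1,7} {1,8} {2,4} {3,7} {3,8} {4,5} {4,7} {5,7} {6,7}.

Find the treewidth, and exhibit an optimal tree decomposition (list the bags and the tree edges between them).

The largest bag has 3 vertices, giving width 2; this decomposition certifies tw(G) ≤ 2. For the lower bound, the 3 vertices {1, 3, 8} are pairwise adjacent, and any tree decomposition puts a clique entirely inside one bag — forcing width ≥ 2. Combining the bounds, tw(G) = 2.

Treewidth 2.
One such decomposition:
Bags: B1 = {1, 3, 7}  B2 = {1, 6, 7}  B3 = {1, 4, 7}  B4 = {1, 3, 8}  B5 = {1, 2, 4}  B6 = {4, 5, 7}
Tree: B1–B2, B1–B3, B1–B4, B3–B5, B3–B6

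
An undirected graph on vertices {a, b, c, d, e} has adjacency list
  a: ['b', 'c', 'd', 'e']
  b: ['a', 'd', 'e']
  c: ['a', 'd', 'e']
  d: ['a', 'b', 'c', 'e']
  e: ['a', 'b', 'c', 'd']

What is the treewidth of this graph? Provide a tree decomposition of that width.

Treewidth 3.
One such decomposition:
Bags: B1 = {a, b, d, e}  B2 = {a, c, d, e}
Tree: B1–B2

The largest bag has 4 vertices, giving width 3; this decomposition certifies tw(G) ≤ 3. For the lower bound, the 4 vertices {a, c, d, e} are pairwise adjacent, and any tree decomposition puts a clique entirely inside one bag — forcing width ≥ 3. Therefore the treewidth is 3.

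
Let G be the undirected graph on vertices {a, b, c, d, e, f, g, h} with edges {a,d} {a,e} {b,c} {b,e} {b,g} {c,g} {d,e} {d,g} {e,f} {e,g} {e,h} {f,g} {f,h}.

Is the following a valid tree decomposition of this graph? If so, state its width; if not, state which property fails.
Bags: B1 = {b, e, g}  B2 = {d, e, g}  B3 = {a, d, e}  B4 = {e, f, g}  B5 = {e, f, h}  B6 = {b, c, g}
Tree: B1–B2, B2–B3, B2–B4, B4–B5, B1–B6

Yes; width 2.

Every vertex of G appears in some bag (union = {a, b, c, d, e, f, g, h}); every edge is covered by a bag; and for each vertex v the set of bags containing v is connected in the bag tree. The decomposition is therefore valid. The largest bag has 3 vertices, so the width is 2.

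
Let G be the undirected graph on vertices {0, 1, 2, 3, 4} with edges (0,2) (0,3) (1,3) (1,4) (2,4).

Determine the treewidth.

A width-2 tree decomposition is:
Bags: B1 = {1, 2, 4}  B2 = {1, 2, 3}  B3 = {0, 2, 3}
Tree: B1–B2, B2–B3
Each bag holds 3 vertices, so the decomposition has width 2, which upper-bounds the treewidth. For the lower bound, G contains the cycle 2–4–1–3–0–2, so G is not a forest; only forests have treewidth ≤ 1, hence tw(G) ≥ 2. The upper and lower bounds meet at 2, so that is the treewidth.

2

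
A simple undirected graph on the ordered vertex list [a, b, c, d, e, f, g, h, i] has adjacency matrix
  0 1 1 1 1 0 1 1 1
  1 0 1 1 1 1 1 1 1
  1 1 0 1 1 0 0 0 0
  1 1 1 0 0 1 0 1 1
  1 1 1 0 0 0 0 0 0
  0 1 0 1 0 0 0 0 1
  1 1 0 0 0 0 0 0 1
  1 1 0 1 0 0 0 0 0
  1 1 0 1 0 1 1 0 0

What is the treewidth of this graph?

A width-3 tree decomposition is:
Bags: B1 = {a, b, d, i}  B2 = {a, b, g, i}  B3 = {a, b, d, h}  B4 = {a, b, c, d}  B5 = {a, b, c, e}  B6 = {b, d, f, i}
Tree: B1–B2, B1–B3, B3–B4, B4–B5, B1–B6
Each bag holds 4 vertices, so the decomposition has width 3, which upper-bounds the treewidth. Conversely, {a, b, d, h} is a clique of size 4, and the vertices of any clique must share a bag in every tree decomposition; so some bag has ≥ 4 vertices and tw(G) ≥ 3. The upper and lower bounds meet at 3, so that is the treewidth.

3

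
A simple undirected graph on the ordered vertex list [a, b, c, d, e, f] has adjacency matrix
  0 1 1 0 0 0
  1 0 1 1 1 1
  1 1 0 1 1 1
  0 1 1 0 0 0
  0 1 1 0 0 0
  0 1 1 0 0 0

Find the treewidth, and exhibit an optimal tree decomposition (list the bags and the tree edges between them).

Treewidth 2.
One such decomposition:
Bags: B1 = {b, c, f}  B2 = {b, c, e}  B3 = {b, c, d}  B4 = {a, b, c}
Tree: B1–B2, B2–B3, B3–B4

Each bag holds 3 vertices, so the decomposition has width 2, which upper-bounds the treewidth. For the lower bound, the 3 vertices {b, c, d} are pairwise adjacent, and any tree decomposition puts a clique entirely inside one bag — forcing width ≥ 2. The upper and lower bounds meet at 2, so that is the treewidth.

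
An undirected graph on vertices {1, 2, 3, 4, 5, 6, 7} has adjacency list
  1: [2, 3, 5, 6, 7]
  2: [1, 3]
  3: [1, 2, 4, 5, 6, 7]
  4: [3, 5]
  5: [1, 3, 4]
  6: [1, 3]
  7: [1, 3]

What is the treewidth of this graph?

2

A width-2 tree decomposition is:
Bags: B1 = {1, 3, 6}  B2 = {1, 2, 3}  B3 = {1, 3, 5}  B4 = {3, 4, 5}  B5 = {1, 3, 7}
Tree: B1–B2, B2–B3, B3–B4, B2–B5
Each bag holds 3 vertices, so the decomposition has width 2, which upper-bounds the treewidth. For the lower bound, the 3 vertices {1, 2, 3} are pairwise adjacent, and any tree decomposition puts a clique entirely inside one bag — forcing width ≥ 2. Hence tw(G) = 2 exactly.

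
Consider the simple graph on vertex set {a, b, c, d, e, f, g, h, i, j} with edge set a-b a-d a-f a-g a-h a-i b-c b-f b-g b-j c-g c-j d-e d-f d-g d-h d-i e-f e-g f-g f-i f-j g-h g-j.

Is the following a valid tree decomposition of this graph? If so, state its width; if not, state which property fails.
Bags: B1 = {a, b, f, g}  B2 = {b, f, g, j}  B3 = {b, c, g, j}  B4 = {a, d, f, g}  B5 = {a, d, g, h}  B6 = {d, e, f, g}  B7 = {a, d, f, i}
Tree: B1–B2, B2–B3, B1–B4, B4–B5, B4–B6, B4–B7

Vertex coverage: the bags together contain {a, b, c, d, e, f, g, h, i, j}, the full vertex set. Edge coverage: each edge of G has both endpoints in at least one bag. Running intersection: for every vertex, the bags containing it form a connected subtree. All three properties hold, so this is a valid tree decomposition of width max|bag| − 1 = 3, and hence tw(G) ≤ 3.

Yes; width 3.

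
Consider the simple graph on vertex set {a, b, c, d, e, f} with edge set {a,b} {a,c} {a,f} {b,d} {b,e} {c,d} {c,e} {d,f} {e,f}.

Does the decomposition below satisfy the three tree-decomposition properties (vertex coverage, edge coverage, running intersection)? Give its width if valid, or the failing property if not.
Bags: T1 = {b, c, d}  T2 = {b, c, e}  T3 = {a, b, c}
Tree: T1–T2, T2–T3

No — vertex f appears in no bag.

A tree decomposition must satisfy three properties: every vertex lies in some bag; for every edge, both endpoints lie together in some bag; and for every vertex, the bags containing it form a connected subtree. Here vertex f appears in no bag, so the decomposition is invalid.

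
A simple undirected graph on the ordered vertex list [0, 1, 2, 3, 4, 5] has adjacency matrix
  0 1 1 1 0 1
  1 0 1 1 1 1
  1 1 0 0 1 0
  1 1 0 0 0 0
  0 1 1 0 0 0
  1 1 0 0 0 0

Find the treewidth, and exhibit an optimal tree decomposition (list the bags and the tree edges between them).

Treewidth 2.
One optimal decomposition is:
Bags: B1 = {0, 1, 3}  B2 = {0, 1, 5}  B3 = {0, 1, 2}  B4 = {1, 2, 4}
Tree: B1–B2, B1–B3, B3–B4

Every bag has size at most 3, so the width is 3 − 1 = 2 and tw(G) ≤ 2. On the other hand G contains the 3-clique {0, 1, 2}. A clique must lie in a single bag of any decomposition, so no decomposition can have width below 2. The upper and lower bounds meet at 2, so that is the treewidth.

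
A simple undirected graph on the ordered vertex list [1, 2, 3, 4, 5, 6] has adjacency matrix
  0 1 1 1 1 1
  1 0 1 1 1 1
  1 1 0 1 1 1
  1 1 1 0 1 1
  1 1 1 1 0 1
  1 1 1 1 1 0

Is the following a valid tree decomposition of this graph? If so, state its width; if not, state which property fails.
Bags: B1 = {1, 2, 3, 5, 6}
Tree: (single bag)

No — vertex 4 appears in no bag.

A tree decomposition must satisfy three properties: every vertex lies in some bag; for every edge, both endpoints lie together in some bag; and for every vertex, the bags containing it form a connected subtree. Here vertex 4 appears in no bag, so the decomposition is invalid.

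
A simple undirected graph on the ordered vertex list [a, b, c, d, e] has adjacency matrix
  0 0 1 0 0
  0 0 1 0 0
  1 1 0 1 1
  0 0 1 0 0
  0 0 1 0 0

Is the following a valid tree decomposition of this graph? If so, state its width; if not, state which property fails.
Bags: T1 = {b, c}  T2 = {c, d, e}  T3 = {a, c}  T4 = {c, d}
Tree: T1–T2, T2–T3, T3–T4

No — bags containing vertex d are not connected in the tree.

A tree decomposition must satisfy three properties: every vertex lies in some bag; for every edge, both endpoints lie together in some bag; and for every vertex, the bags containing it form a connected subtree. Here bags containing vertex d are not connected in the tree, so the decomposition is invalid.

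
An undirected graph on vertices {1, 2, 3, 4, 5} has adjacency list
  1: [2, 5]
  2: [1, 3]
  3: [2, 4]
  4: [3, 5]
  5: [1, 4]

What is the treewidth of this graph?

2

A width-2 tree decomposition is:
Bags: B1 = {1, 2, 5}  B2 = {2, 3, 5}  B3 = {3, 4, 5}
Tree: B1–B2, B2–B3
Each bag holds 3 vertices, so the decomposition has width 2, which upper-bounds the treewidth. The edges 5–1–2–3–4–5 form a cycle, so G is not a tree and its treewidth is at least 2. Combining the bounds, tw(G) = 2.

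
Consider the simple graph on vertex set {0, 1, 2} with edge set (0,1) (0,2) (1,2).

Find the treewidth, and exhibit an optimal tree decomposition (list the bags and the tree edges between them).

Treewidth 2.
Bags: B1 = {0, 1, 2}
Tree: (single bag)

With just one bag of size 3, the width is 3 − 1 = 2, so tw(G) ≤ 2. On the other hand G contains the 3-clique {0, 1, 2}. A clique must lie in a single bag of any decomposition, so no decomposition can have width below 2. Therefore the treewidth is 2.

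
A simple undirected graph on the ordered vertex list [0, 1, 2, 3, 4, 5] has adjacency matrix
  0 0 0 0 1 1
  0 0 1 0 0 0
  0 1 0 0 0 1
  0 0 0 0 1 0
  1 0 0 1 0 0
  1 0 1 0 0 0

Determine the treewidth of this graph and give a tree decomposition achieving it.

Treewidth 1.
One optimal decomposition is:
Bags: B1 = {1, 2}  B2 = {2, 5}  B3 = {0, 5}  B4 = {0, 4}  B5 = {3, 4}
Tree: B1–B2, B2–B3, B3–B4, B4–B5

Every bag has size at most 2, so the width is 2 − 1 = 1 and tw(G) ≤ 1. G has an edge, so its treewidth is at least 1. Therefore the treewidth is 1.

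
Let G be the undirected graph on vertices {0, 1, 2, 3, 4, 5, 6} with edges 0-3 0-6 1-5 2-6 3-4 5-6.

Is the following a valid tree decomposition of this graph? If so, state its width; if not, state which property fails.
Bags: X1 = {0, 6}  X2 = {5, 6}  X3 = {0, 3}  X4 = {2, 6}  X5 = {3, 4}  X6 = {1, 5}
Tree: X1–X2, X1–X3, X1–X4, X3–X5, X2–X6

Yes; width 1.

Checking the three conditions: (i) the bags cover all of {0, 1, 2, 3, 4, 5, 6}; (ii) for each edge, some bag contains both endpoints; (iii) the bags containing any fixed vertex form a subtree. All hold, so the decomposition is valid with width 2 − 1 = 1.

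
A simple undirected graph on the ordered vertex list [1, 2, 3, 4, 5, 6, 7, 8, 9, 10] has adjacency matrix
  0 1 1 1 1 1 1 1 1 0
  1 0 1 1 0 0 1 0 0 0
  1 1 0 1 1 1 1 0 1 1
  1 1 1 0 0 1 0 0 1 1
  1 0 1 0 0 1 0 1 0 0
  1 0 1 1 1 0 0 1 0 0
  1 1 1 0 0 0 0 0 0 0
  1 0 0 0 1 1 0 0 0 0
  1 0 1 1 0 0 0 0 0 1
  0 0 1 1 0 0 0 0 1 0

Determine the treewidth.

A width-3 tree decomposition is:
Bags: B1 = {1, 3, 4, 6}  B2 = {1, 3, 4, 9}  B3 = {3, 4, 9, 10}  B4 = {1, 3, 5, 6}  B5 = {1, 2, 3, 4}  B6 = {1, 5, 6, 8}  B7 = {1, 2, 3, 7}
Tree: B1–B2, B2–B3, B1–B4, B2–B5, B4–B6, B5–B7
Each bag holds 4 vertices, so the decomposition has width 3, which upper-bounds the treewidth. On the other hand G contains the 4-clique {1, 5, 6, 8}. A clique must lie in a single bag of any decomposition, so no decomposition can have width below 3. The upper and lower bounds meet at 3, so that is the treewidth.

3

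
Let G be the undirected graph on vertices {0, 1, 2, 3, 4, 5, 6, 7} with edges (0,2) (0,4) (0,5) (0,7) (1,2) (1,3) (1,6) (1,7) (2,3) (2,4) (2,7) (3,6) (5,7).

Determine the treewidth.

A width-2 tree decomposition is:
Bags: B1 = {1, 2, 3}  B2 = {1, 2, 7}  B3 = {0, 2, 7}  B4 = {1, 3, 6}  B5 = {0, 5, 7}  B6 = {0, 2, 4}
Tree: B1–B2, B2–B3, B1–B4, B3–B5, B3–B6
Every bag has size at most 3, so the width is 3 − 1 = 2 and tw(G) ≤ 2. On the other hand G contains the 3-clique {0, 2, 4}. A clique must lie in a single bag of any decomposition, so no decomposition can have width below 2. Hence tw(G) = 2 exactly.

2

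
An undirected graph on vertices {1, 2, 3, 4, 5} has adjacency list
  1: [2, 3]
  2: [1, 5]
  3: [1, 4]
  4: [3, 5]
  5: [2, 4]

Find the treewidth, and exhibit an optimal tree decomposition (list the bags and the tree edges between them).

Every bag has size at most 3, so the width is 3 − 1 = 2 and tw(G) ≤ 2. For the lower bound, G contains the cycle 5–2–1–3–4–5, so G is not a forest; only forests have treewidth ≤ 1, hence tw(G) ≥ 2. Therefore the treewidth is 2.

Treewidth 2.
Bags: B1 = {1, 2, 5}  B2 = {1, 3, 5}  B3 = {3, 4, 5}
Tree: B1–B2, B2–B3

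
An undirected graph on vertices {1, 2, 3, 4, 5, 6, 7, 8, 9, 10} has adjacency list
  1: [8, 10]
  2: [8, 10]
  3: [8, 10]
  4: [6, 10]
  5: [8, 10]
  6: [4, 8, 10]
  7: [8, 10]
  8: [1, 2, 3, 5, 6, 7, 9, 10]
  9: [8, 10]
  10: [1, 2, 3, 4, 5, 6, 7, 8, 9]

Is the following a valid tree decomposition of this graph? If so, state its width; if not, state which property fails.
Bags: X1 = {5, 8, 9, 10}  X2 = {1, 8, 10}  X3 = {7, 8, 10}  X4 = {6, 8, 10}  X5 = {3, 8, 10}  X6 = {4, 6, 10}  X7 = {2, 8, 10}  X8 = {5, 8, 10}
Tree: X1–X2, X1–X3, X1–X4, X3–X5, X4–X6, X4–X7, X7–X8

No — bags containing vertex 5 are not connected in the tree.

A tree decomposition must satisfy three properties: every vertex lies in some bag; for every edge, both endpoints lie together in some bag; and for every vertex, the bags containing it form a connected subtree. Here bags containing vertex 5 are not connected in the tree, so the decomposition is invalid.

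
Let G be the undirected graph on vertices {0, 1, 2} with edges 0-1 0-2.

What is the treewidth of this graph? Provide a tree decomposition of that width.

Treewidth 1.
One optimal decomposition is:
Bags: B1 = {0, 1}  B2 = {0, 2}
Tree: B1–B2

Every bag has size at most 2, so the width is 2 − 1 = 1 and tw(G) ≤ 1. Any graph with an edge has treewidth ≥ 1, and G has the edge 0–1. Therefore the treewidth is 1.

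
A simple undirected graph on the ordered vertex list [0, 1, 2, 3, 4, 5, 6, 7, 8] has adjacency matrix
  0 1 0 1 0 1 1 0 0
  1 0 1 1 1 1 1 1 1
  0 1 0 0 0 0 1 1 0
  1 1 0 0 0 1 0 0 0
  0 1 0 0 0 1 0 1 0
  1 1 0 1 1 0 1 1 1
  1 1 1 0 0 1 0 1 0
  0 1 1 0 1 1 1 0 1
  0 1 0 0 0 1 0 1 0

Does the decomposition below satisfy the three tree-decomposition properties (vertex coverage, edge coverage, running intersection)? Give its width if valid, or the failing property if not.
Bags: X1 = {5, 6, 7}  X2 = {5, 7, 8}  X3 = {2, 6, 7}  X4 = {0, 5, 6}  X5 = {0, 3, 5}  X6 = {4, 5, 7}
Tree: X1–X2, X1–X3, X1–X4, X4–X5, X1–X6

No — vertex 1 appears in no bag.

A tree decomposition must satisfy three properties: every vertex lies in some bag; for every edge, both endpoints lie together in some bag; and for every vertex, the bags containing it form a connected subtree. Here vertex 1 appears in no bag, so the decomposition is invalid.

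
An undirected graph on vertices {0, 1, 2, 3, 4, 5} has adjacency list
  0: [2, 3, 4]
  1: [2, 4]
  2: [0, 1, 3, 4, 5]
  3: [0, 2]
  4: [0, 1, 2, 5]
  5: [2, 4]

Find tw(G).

A width-2 tree decomposition is:
Bags: B1 = {0, 2, 3}  B2 = {0, 2, 4}  B3 = {1, 2, 4}  B4 = {2, 4, 5}
Tree: B1–B2, B2–B3, B3–B4
Each bag holds 3 vertices, so the decomposition has width 2, which upper-bounds the treewidth. Conversely, {0, 2, 3} is a clique of size 3, and the vertices of any clique must share a bag in every tree decomposition; so some bag has ≥ 3 vertices and tw(G) ≥ 2. Hence tw(G) = 2 exactly.

2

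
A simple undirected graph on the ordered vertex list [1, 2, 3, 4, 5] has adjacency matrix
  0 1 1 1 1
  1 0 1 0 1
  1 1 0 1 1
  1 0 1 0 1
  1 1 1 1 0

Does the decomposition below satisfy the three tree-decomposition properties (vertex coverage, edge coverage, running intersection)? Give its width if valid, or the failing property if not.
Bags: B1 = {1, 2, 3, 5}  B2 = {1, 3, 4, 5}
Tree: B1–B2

Yes; width 3.

Checking the three conditions: (i) the bags cover all of {1, 2, 3, 4, 5}; (ii) for each edge, some bag contains both endpoints; (iii) the bags containing any fixed vertex form a subtree. All hold, so the decomposition is valid with width 4 − 1 = 3.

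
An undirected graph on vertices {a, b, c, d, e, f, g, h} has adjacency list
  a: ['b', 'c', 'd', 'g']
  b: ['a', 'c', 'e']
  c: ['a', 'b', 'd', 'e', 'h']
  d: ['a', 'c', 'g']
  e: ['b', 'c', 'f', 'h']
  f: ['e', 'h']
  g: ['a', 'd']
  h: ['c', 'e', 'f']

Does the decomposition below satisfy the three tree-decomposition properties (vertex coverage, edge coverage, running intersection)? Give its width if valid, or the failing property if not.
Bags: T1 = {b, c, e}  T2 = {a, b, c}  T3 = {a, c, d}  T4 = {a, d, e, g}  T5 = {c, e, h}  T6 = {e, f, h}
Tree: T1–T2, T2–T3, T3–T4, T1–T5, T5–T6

A tree decomposition must satisfy three properties: every vertex lies in some bag; for every edge, both endpoints lie together in some bag; and for every vertex, the bags containing it form a connected subtree. Here bags containing vertex e are not connected in the tree, so the decomposition is invalid.

No — bags containing vertex e are not connected in the tree.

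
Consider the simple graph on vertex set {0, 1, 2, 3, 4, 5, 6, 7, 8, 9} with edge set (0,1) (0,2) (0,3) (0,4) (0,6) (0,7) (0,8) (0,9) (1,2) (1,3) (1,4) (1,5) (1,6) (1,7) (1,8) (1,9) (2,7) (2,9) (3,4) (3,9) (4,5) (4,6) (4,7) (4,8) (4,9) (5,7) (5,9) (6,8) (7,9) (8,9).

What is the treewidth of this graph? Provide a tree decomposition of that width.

Each bag holds 5 vertices, so the decomposition has width 4, which upper-bounds the treewidth. For the lower bound, the 5 vertices {0, 1, 2, 7, 9} are pairwise adjacent, and any tree decomposition puts a clique entirely inside one bag — forcing width ≥ 4. The upper and lower bounds meet at 4, so that is the treewidth.

Treewidth 4.
One optimal decomposition is:
Bags: B1 = {0, 1, 4, 8, 9}  B2 = {0, 1, 4, 6, 8}  B3 = {0, 1, 4, 7, 9}  B4 = {0, 1, 2, 7, 9}  B5 = {1, 4, 5, 7, 9}  B6 = {0, 1, 3, 4, 9}
Tree: B1–B2, B1–B3, B3–B4, B3–B5, B3–B6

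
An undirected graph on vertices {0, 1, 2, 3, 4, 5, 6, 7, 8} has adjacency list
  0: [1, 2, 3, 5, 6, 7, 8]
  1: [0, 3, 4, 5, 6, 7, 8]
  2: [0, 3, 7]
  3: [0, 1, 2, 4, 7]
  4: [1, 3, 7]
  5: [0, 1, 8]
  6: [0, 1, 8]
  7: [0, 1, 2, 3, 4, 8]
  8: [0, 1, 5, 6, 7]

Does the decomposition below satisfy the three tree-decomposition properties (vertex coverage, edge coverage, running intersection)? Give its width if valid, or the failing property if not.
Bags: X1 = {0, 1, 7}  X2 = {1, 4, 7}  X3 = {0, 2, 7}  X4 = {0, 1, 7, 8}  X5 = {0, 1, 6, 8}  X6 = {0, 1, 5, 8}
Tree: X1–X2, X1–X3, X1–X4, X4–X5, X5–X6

A tree decomposition must satisfy three properties: every vertex lies in some bag; for every edge, both endpoints lie together in some bag; and for every vertex, the bags containing it form a connected subtree. Here vertex 3 appears in no bag, so the decomposition is invalid.

No — vertex 3 appears in no bag.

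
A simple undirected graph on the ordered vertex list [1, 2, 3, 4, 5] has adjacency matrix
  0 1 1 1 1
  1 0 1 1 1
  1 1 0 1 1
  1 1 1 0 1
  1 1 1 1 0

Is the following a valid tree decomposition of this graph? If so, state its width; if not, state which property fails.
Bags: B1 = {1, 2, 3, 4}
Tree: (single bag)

A tree decomposition must satisfy three properties: every vertex lies in some bag; for every edge, both endpoints lie together in some bag; and for every vertex, the bags containing it form a connected subtree. Here vertex 5 appears in no bag, so the decomposition is invalid.

No — vertex 5 appears in no bag.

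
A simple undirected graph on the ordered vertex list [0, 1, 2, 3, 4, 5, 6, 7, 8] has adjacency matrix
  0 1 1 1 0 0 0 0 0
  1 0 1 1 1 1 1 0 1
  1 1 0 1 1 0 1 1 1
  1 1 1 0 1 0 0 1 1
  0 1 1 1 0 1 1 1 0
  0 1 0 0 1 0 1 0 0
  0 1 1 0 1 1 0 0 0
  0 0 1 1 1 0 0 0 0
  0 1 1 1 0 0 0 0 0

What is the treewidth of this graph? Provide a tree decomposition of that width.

Every bag has size at most 4, so the width is 4 − 1 = 3 and tw(G) ≤ 3. On the other hand G contains the 4-clique {0, 1, 2, 3}. A clique must lie in a single bag of any decomposition, so no decomposition can have width below 3. The upper and lower bounds meet at 3, so that is the treewidth.

Treewidth 3.
One such decomposition:
Bags: B1 = {1, 2, 4, 6}  B2 = {1, 2, 3, 4}  B3 = {0, 1, 2, 3}  B4 = {1, 2, 3, 8}  B5 = {2, 3, 4, 7}  B6 = {1, 4, 5, 6}
Tree: B1–B2, B2–B3, B2–B4, B2–B5, B1–B6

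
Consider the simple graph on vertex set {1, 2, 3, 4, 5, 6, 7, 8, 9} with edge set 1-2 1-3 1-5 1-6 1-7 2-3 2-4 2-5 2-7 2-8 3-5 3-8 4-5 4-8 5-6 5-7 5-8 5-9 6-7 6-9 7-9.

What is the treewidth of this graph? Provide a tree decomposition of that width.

The largest bag has 4 vertices, giving width 3; this decomposition certifies tw(G) ≤ 3. On the other hand G contains the 4-clique {5, 6, 7, 9}. A clique must lie in a single bag of any decomposition, so no decomposition can have width below 3. Combining the bounds, tw(G) = 3.

Treewidth 3.
One optimal decomposition is:
Bags: B1 = {1, 2, 5, 7}  B2 = {1, 5, 6, 7}  B3 = {1, 2, 3, 5}  B4 = {2, 3, 5, 8}  B5 = {5, 6, 7, 9}  B6 = {2, 4, 5, 8}
Tree: B1–B2, B1–B3, B3–B4, B2–B5, B4–B6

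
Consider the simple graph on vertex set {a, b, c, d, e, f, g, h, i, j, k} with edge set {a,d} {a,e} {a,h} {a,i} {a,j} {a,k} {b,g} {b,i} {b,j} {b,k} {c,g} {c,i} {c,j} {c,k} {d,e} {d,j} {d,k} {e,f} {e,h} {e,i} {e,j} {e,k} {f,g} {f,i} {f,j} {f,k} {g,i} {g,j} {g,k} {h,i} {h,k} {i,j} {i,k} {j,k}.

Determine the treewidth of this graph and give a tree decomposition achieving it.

Each bag holds 5 vertices, so the decomposition has width 4, which upper-bounds the treewidth. Conversely, {a, d, e, j, k} is a clique of size 5, and the vertices of any clique must share a bag in every tree decomposition; so some bag has ≥ 5 vertices and tw(G) ≥ 4. The upper and lower bounds meet at 4, so that is the treewidth.

Treewidth 4.
One optimal decomposition is:
Bags: B1 = {f, g, i, j, k}  B2 = {e, f, i, j, k}  B3 = {a, e, i, j, k}  B4 = {b, g, i, j, k}  B5 = {a, e, h, i, k}  B6 = {a, d, e, j, k}  B7 = {c, g, i, j, k}
Tree: B1–B2, B2–B3, B1–B4, B3–B5, B3–B6, B1–B7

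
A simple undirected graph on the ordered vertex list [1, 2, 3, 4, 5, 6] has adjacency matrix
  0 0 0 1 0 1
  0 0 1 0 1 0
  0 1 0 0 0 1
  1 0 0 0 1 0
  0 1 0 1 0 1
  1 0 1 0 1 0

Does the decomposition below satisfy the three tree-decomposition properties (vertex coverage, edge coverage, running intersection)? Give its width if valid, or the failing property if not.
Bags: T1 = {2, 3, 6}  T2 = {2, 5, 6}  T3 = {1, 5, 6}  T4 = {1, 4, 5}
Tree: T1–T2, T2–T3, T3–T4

Yes; width 2.

Every vertex of G appears in some bag (union = {1, 2, 3, 4, 5, 6}); every edge is covered by a bag; and for each vertex v the set of bags containing v is connected in the bag tree. The decomposition is therefore valid. The largest bag has 3 vertices, so the width is 2.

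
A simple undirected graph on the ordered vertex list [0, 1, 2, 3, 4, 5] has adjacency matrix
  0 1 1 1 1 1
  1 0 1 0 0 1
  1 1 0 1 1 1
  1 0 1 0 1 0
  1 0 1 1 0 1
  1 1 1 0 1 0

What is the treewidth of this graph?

3

A width-3 tree decomposition is:
Bags: B1 = {0, 1, 2, 5}  B2 = {0, 2, 4, 5}  B3 = {0, 2, 3, 4}
Tree: B1–B2, B2–B3
The largest bag has 4 vertices, giving width 3; this decomposition certifies tw(G) ≤ 3. Conversely, {0, 1, 2, 5} is a clique of size 4, and the vertices of any clique must share a bag in every tree decomposition; so some bag has ≥ 4 vertices and tw(G) ≥ 3. Combining the bounds, tw(G) = 3.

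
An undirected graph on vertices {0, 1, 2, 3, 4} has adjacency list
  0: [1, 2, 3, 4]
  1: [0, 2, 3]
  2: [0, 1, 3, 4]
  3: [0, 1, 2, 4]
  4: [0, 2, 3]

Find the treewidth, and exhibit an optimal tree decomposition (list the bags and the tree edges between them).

Each bag holds 4 vertices, so the decomposition has width 3, which upper-bounds the treewidth. For the lower bound, the 4 vertices {0, 1, 2, 3} are pairwise adjacent, and any tree decomposition puts a clique entirely inside one bag — forcing width ≥ 3. Therefore the treewidth is 3.

Treewidth 3.
One such decomposition:
Bags: B1 = {0, 2, 3, 4}  B2 = {0, 1, 2, 3}
Tree: B1–B2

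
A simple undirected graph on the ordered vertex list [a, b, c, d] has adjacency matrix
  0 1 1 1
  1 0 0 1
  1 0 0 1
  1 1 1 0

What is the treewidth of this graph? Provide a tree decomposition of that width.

The largest bag has 3 vertices, giving width 2; this decomposition certifies tw(G) ≤ 2. For the lower bound, the 3 vertices {a, c, d} are pairwise adjacent, and any tree decomposition puts a clique entirely inside one bag — forcing width ≥ 2. The upper and lower bounds meet at 2, so that is the treewidth.

Treewidth 2.
One optimal decomposition is:
Bags: B1 = {a, c, d}  B2 = {a, b, d}
Tree: B1–B2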